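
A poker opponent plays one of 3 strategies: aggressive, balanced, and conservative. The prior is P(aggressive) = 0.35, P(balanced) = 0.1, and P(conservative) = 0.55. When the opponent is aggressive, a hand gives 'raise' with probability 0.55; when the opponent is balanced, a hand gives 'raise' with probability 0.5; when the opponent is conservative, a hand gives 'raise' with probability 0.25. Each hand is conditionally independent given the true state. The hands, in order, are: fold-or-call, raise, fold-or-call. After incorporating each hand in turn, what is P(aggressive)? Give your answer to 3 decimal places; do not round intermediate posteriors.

0.303

Each posterior becomes the prior for the next update.
After 'fold-or-call': normaliser = 0.45·0.3500 + 0.5·0.1000 + 0.75·0.5500; P(aggressive) ≈ 0.2540, P(balanced) ≈ 0.0806, P(conservative) ≈ 0.6653
After 'raise': normaliser = 0.55·0.2540 + 0.5·0.0806 + 0.25·0.6653; P(aggressive) ≈ 0.4034, P(balanced) ≈ 0.1164, P(conservative) ≈ 0.4802
After 'fold-or-call': normaliser = 0.45·0.4034 + 0.5·0.1164 + 0.75·0.4802; P(aggressive) ≈ 0.3026, P(balanced) ≈ 0.0970, P(conservative) ≈ 0.6004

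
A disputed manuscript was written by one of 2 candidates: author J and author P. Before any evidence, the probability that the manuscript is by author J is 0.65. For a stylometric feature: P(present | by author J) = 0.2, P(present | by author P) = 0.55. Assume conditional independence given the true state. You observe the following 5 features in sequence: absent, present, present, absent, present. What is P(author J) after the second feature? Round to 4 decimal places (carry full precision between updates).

After 'absent': P(author J) = 0.8·0.6500 / (0.8·0.6500 + 0.45·0.3500) ≈ 0.7675
After 'present': P(author J) = 0.2·0.7675 / (0.2·0.7675 + 0.55·0.2325) ≈ 0.5456

0.5456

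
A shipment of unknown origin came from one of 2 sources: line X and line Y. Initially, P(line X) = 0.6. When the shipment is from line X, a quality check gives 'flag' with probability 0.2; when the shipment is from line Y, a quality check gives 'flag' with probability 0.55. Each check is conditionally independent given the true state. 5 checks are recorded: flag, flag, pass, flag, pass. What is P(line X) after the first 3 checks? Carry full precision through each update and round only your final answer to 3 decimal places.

0.261

After 'flag': P(line X) = 0.2·0.6000 / (0.2·0.6000 + 0.55·0.4000) ≈ 0.3529
After 'flag': P(line X) = 0.2·0.3529 / (0.2·0.3529 + 0.55·0.6471) ≈ 0.1655
After 'pass': P(line X) = 0.8·0.1655 / (0.8·0.1655 + 0.45·0.8345) ≈ 0.2607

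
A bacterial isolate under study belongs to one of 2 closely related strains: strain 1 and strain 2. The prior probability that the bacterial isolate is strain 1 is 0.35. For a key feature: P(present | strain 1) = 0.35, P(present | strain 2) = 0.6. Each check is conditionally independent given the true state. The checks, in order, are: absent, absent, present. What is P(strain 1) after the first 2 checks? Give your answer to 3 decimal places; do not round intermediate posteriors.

After 'absent': P(strain 1) = 0.65·0.3500 / (0.65·0.3500 + 0.4·0.6500) ≈ 0.4667
After 'absent': P(strain 1) = 0.65·0.4667 / (0.65·0.4667 + 0.4·0.5333) ≈ 0.5871

0.587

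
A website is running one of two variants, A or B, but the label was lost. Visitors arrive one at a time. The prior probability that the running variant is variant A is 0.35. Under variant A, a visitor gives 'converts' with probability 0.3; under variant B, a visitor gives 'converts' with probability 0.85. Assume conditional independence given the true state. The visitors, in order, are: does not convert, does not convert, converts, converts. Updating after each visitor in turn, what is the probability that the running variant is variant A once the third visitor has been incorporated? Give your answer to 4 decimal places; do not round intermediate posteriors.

After 'does not convert': P(A) = 0.7·0.3500 / (0.7·0.3500 + 0.15·0.6500) ≈ 0.7153
After 'does not convert': P(A) = 0.7·0.7153 / (0.7·0.7153 + 0.15·0.2847) ≈ 0.9214
After 'converts': P(A) = 0.3·0.9214 / (0.3·0.9214 + 0.85·0.0786) ≈ 0.8054

0.8054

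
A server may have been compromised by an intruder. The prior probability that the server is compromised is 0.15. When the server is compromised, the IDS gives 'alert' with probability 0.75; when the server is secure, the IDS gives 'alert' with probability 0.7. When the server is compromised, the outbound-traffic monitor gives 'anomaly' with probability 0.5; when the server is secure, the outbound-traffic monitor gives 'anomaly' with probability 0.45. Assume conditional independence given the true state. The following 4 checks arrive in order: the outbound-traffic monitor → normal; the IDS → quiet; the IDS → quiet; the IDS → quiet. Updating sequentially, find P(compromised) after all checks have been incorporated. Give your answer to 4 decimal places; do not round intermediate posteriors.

After the outbound-traffic monitor='normal': P(compromised) = 0.5·0.1500 / (0.5·0.1500 + 0.55·0.8500) ≈ 0.1382
After the IDS='quiet': P(compromised) = 0.25·0.1382 / (0.25·0.1382 + 0.3·0.8618) ≈ 0.1179
After the IDS='quiet': P(compromised) = 0.25·0.1179 / (0.25·0.1179 + 0.3·0.8821) ≈ 0.1002
After the IDS='quiet': P(compromised) = 0.25·0.1002 / (0.25·0.1002 + 0.3·0.8998) ≈ 0.0850

0.0850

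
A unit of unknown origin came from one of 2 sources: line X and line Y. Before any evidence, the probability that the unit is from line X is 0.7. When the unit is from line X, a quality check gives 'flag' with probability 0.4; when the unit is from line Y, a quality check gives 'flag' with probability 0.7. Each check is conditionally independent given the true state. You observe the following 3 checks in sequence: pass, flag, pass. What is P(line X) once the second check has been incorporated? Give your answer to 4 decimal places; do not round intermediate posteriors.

After 'pass': P(line X) = 0.6·0.7000 / (0.6·0.7000 + 0.3·0.3000) ≈ 0.8235
After 'flag': P(line X) = 0.4·0.8235 / (0.4·0.8235 + 0.7·0.1765) ≈ 0.7273

0.7273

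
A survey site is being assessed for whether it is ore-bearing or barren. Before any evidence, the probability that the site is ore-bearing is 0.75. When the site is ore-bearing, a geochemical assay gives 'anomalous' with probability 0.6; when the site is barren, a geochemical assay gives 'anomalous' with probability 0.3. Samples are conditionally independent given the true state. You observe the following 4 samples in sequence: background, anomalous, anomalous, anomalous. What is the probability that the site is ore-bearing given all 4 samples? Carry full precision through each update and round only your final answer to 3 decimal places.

0.932

Each posterior becomes the prior for the next update.
After 'background': P(ore) = 0.4·0.7500 / (0.4·0.7500 + 0.7·0.2500) ≈ 0.6316
After 'anomalous': P(ore) = 0.6·0.6316 / (0.6·0.6316 + 0.3·0.3684) ≈ 0.7742
After 'anomalous': P(ore) = 0.6·0.7742 / (0.6·0.7742 + 0.3·0.2258) ≈ 0.8727
After 'anomalous': P(ore) = 0.6·0.8727 / (0.6·0.8727 + 0.3·0.1273) ≈ 0.9320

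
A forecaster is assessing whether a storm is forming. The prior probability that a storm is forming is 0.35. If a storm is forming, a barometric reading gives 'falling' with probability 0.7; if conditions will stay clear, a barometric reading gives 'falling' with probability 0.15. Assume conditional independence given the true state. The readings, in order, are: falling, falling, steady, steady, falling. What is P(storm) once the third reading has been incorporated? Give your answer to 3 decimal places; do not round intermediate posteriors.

0.805

After 'falling': P(storm) = 0.7·0.3500 / (0.7·0.3500 + 0.15·0.6500) ≈ 0.7153
After 'falling': P(storm) = 0.7·0.7153 / (0.7·0.7153 + 0.15·0.2847) ≈ 0.9214
After 'steady': P(storm) = 0.3·0.9214 / (0.3·0.9214 + 0.85·0.0786) ≈ 0.8054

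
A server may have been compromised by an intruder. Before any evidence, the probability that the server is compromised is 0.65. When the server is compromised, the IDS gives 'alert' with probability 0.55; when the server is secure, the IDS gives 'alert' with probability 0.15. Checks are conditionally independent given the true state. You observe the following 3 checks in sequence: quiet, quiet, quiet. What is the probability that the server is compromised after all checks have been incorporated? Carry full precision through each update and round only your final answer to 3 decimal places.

0.216

Apply Bayes' rule sequentially, carrying P(compromised) forward.
After 'quiet': P(compromised) = 0.45·0.6500 / (0.45·0.6500 + 0.85·0.3500) ≈ 0.4958
After 'quiet': P(compromised) = 0.45·0.4958 / (0.45·0.4958 + 0.85·0.5042) ≈ 0.3423
After 'quiet': P(compromised) = 0.45·0.3423 / (0.45·0.3423 + 0.85·0.6577) ≈ 0.2160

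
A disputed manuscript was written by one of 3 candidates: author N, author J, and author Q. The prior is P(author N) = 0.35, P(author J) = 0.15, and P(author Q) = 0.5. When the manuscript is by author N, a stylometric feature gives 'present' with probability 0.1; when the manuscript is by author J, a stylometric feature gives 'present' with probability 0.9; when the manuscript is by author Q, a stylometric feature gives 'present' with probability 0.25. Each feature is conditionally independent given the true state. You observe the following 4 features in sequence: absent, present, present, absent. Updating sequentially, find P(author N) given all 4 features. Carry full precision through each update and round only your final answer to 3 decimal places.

0.131

After 'absent': normaliser = 0.9·0.3500 + 0.1·0.1500 + 0.75·0.5000; P(author N) ≈ 0.4468, P(author J) ≈ 0.0213, P(author Q) ≈ 0.5319
After 'present': normaliser = 0.1·0.4468 + 0.9·0.0213 + 0.25·0.5319; P(author N) ≈ 0.2270, P(author J) ≈ 0.0973, P(author Q) ≈ 0.6757
After 'present': normaliser = 0.1·0.2270 + 0.9·0.0973 + 0.25·0.6757; P(author N) ≈ 0.0813, P(author J) ≈ 0.3136, P(author Q) ≈ 0.6050
After 'absent': normaliser = 0.9·0.0813 + 0.1·0.3136 + 0.75·0.6050; P(author N) ≈ 0.1311, P(author J) ≈ 0.0562, P(author Q) ≈ 0.8127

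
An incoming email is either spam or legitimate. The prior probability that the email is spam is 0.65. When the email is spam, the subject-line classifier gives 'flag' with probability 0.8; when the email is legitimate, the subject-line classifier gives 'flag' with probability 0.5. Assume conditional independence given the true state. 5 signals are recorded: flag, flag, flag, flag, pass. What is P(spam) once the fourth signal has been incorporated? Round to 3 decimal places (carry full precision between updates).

0.924

Each posterior becomes the prior for the next update.
After 'flag': P(spam) = 0.8·0.6500 / (0.8·0.6500 + 0.5·0.3500) ≈ 0.7482
After 'flag': P(spam) = 0.8·0.7482 / (0.8·0.7482 + 0.5·0.2518) ≈ 0.8262
After 'flag': P(spam) = 0.8·0.8262 / (0.8·0.8262 + 0.5·0.1738) ≈ 0.8838
After 'flag': P(spam) = 0.8·0.8838 / (0.8·0.8838 + 0.5·0.1162) ≈ 0.9241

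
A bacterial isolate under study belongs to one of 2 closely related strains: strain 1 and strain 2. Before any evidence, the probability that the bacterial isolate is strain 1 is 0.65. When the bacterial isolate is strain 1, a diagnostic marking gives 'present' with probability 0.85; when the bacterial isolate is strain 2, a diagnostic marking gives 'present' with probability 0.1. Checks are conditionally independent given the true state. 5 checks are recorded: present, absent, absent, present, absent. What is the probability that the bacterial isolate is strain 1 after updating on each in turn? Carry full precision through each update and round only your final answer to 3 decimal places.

Apply Bayes' rule sequentially, carrying P(strain 1) forward.
After 'present': P(strain 1) = 0.85·0.6500 / (0.85·0.6500 + 0.1·0.3500) ≈ 0.9404
After 'absent': P(strain 1) = 0.15·0.9404 / (0.15·0.9404 + 0.9·0.0596) ≈ 0.7246
After 'absent': P(strain 1) = 0.15·0.7246 / (0.15·0.7246 + 0.9·0.2754) ≈ 0.3048
After 'present': P(strain 1) = 0.85·0.3048 / (0.85·0.3048 + 0.1·0.6952) ≈ 0.7885
After 'absent': P(strain 1) = 0.15·0.7885 / (0.15·0.7885 + 0.9·0.2115) ≈ 0.3832

0.383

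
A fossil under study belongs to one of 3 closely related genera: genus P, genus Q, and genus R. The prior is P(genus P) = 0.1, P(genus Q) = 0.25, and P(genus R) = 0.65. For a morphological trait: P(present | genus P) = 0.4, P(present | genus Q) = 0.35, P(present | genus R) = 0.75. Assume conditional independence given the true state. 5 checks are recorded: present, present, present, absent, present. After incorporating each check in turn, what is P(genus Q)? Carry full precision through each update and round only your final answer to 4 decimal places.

0.0440

After 'present': normaliser = 0.4·0.1000 + 0.35·0.2500 + 0.75·0.6500; P(genus P) ≈ 0.0650, P(genus Q) ≈ 0.1423, P(genus R) ≈ 0.7927
After 'present': normaliser = 0.4·0.0650 + 0.35·0.1423 + 0.75·0.7927; P(genus P) ≈ 0.0388, P(genus Q) ≈ 0.0743, P(genus R) ≈ 0.8869
After 'present': normaliser = 0.4·0.0388 + 0.35·0.0743 + 0.75·0.8869; P(genus P) ≈ 0.0220, P(genus Q) ≈ 0.0368, P(genus R) ≈ 0.9412
After 'absent': normaliser = 0.6·0.0220 + 0.65·0.0368 + 0.25·0.9412; P(genus P) ≈ 0.0484, P(genus Q) ≈ 0.0878, P(genus R) ≈ 0.8638
After 'present': normaliser = 0.4·0.0484 + 0.35·0.0878 + 0.75·0.8638; P(genus P) ≈ 0.0277, P(genus Q) ≈ 0.0440, P(genus R) ≈ 0.9282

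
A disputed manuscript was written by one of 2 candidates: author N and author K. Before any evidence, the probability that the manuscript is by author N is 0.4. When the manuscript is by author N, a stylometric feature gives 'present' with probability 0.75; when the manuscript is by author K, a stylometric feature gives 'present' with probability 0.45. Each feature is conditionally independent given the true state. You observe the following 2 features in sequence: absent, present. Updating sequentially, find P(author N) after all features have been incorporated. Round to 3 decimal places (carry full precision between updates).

0.336

Each posterior becomes the prior for the next update.
After 'absent': P(author N) = 0.25·0.4000 / (0.25·0.4000 + 0.55·0.6000) ≈ 0.2326
After 'present': P(author N) = 0.75·0.2326 / (0.75·0.2326 + 0.45·0.7674) ≈ 0.3356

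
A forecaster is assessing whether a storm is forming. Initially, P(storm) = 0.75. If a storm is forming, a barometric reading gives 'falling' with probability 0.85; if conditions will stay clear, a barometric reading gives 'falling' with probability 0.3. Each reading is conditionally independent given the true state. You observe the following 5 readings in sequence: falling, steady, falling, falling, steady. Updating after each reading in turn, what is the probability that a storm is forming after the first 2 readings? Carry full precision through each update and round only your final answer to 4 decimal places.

0.6456

After 'falling': P(storm) = 0.85·0.7500 / (0.85·0.7500 + 0.3·0.2500) ≈ 0.8947
After 'steady': P(storm) = 0.15·0.8947 / (0.15·0.8947 + 0.7·0.1053) ≈ 0.6456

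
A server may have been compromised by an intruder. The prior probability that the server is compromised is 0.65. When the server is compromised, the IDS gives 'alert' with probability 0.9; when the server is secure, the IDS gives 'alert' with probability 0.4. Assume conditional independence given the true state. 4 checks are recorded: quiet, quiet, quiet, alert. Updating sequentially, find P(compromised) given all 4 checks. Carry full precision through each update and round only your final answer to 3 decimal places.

Each posterior becomes the prior for the next update.
After 'quiet': P(compromised) = 0.1·0.6500 / (0.1·0.6500 + 0.6·0.3500) ≈ 0.2364
After 'quiet': P(compromised) = 0.1·0.2364 / (0.1·0.2364 + 0.6·0.7636) ≈ 0.0491
After 'quiet': P(compromised) = 0.1·0.0491 / (0.1·0.0491 + 0.6·0.9509) ≈ 0.0085
After 'alert': P(compromised) = 0.9·0.0085 / (0.9·0.0085 + 0.4·0.9915) ≈ 0.0190

0.019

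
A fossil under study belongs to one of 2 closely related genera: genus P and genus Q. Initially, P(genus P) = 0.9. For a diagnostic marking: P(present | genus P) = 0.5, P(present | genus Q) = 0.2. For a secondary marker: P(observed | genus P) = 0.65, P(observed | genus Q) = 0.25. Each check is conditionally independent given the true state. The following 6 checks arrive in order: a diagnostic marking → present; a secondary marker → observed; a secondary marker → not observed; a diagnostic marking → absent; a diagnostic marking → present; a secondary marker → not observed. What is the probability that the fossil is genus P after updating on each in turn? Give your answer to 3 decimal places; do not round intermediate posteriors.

0.952

Each posterior becomes the prior for the next update.
After a diagnostic marking='present': P(genus P) = 0.5·0.9000 / (0.5·0.9000 + 0.2·0.1000) ≈ 0.9574
After a secondary marker='observed': P(genus P) = 0.65·0.9574 / (0.65·0.9574 + 0.25·0.0426) ≈ 0.9832
After a secondary marker='not observed': P(genus P) = 0.35·0.9832 / (0.35·0.9832 + 0.75·0.0168) ≈ 0.9647
After a diagnostic marking='absent': P(genus P) = 0.5·0.9647 / (0.5·0.9647 + 0.8·0.0353) ≈ 0.9446
After a diagnostic marking='present': P(genus P) = 0.5·0.9446 / (0.5·0.9446 + 0.2·0.0554) ≈ 0.9771
After a secondary marker='not observed': P(genus P) = 0.35·0.9771 / (0.35·0.9771 + 0.75·0.0229) ≈ 0.9522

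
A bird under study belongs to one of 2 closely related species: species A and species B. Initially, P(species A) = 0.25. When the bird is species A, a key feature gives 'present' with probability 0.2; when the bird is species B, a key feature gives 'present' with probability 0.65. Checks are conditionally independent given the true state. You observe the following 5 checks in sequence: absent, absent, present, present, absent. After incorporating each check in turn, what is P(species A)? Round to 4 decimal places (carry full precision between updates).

After 'absent': P(species A) = 0.8·0.2500 / (0.8·0.2500 + 0.35·0.7500) ≈ 0.4324
After 'absent': P(species A) = 0.8·0.4324 / (0.8·0.4324 + 0.35·0.5676) ≈ 0.6352
After 'present': P(species A) = 0.2·0.6352 / (0.2·0.6352 + 0.65·0.3648) ≈ 0.3489
After 'present': P(species A) = 0.2·0.3489 / (0.2·0.3489 + 0.65·0.6511) ≈ 0.1415
After 'absent': P(species A) = 0.8·0.1415 / (0.8·0.1415 + 0.35·0.8585) ≈ 0.2737

0.2737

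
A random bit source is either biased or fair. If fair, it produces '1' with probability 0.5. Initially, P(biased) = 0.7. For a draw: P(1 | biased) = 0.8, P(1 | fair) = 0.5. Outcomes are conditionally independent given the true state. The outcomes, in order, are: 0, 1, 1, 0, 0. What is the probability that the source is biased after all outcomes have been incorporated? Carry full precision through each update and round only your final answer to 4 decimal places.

0.2766

Apply Bayes' rule sequentially, carrying P(biased) forward.
After '0': P(biased) = 0.2·0.7000 / (0.2·0.7000 + 0.5·0.3000) ≈ 0.4828
After '1': P(biased) = 0.8·0.4828 / (0.8·0.4828 + 0.5·0.5172) ≈ 0.5989
After '1': P(biased) = 0.8·0.5989 / (0.8·0.5989 + 0.5·0.4011) ≈ 0.7050
After '0': P(biased) = 0.2·0.7050 / (0.2·0.7050 + 0.5·0.2950) ≈ 0.4887
After '0': P(biased) = 0.2·0.4887 / (0.2·0.4887 + 0.5·0.5113) ≈ 0.2766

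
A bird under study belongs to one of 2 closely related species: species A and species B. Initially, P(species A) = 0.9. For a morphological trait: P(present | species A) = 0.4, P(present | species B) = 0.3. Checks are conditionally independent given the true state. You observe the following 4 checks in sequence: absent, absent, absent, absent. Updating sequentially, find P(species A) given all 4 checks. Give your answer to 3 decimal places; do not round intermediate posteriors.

After 'absent': P(species A) = 0.6·0.9000 / (0.6·0.9000 + 0.7·0.1000) ≈ 0.8852
After 'absent': P(species A) = 0.6·0.8852 / (0.6·0.8852 + 0.7·0.1148) ≈ 0.8686
After 'absent': P(species A) = 0.6·0.8686 / (0.6·0.8686 + 0.7·0.1314) ≈ 0.8500
After 'absent': P(species A) = 0.6·0.8500 / (0.6·0.8500 + 0.7·0.1500) ≈ 0.8293

0.829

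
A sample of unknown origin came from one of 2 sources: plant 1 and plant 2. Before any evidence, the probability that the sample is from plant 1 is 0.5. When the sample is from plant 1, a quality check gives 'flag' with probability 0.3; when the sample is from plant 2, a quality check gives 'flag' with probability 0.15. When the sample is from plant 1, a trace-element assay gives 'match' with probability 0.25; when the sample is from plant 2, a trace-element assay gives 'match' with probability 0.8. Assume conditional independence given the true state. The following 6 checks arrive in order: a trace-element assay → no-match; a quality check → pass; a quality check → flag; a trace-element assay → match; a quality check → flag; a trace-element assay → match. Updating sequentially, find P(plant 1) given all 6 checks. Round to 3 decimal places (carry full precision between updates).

After a trace-element assay='no-match': P(plant 1) = 0.75·0.5000 / (0.75·0.5000 + 0.2·0.5000) ≈ 0.7895
After a quality check='pass': P(plant 1) = 0.7·0.7895 / (0.7·0.7895 + 0.85·0.2105) ≈ 0.7554
After a quality check='flag': P(plant 1) = 0.3·0.7554 / (0.3·0.7554 + 0.15·0.2446) ≈ 0.8607
After a trace-element assay='match': P(plant 1) = 0.25·0.8607 / (0.25·0.8607 + 0.8·0.1393) ≈ 0.6587
After a quality check='flag': P(plant 1) = 0.3·0.6587 / (0.3·0.6587 + 0.15·0.3413) ≈ 0.7943
After a trace-element assay='match': P(plant 1) = 0.25·0.7943 / (0.25·0.7943 + 0.8·0.2057) ≈ 0.5468

0.547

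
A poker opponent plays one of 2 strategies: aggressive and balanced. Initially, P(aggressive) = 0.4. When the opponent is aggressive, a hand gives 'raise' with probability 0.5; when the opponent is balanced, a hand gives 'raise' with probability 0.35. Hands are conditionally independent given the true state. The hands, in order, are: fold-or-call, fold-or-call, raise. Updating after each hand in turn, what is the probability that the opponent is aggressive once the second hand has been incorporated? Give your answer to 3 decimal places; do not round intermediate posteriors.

After 'fold-or-call': P(aggressive) = 0.5·0.4000 / (0.5·0.4000 + 0.65·0.6000) ≈ 0.3390
After 'fold-or-call': P(aggressive) = 0.5·0.3390 / (0.5·0.3390 + 0.65·0.6610) ≈ 0.2829

0.283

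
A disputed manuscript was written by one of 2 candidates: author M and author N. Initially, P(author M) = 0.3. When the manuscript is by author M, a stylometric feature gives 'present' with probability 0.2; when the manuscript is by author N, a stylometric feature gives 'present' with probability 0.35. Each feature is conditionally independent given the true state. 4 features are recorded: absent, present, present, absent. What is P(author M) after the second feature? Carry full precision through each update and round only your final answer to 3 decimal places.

Each posterior becomes the prior for the next update.
After 'absent': P(author M) = 0.8·0.3000 / (0.8·0.3000 + 0.65·0.7000) ≈ 0.3453
After 'present': P(author M) = 0.2·0.3453 / (0.2·0.3453 + 0.35·0.6547) ≈ 0.2316

0.232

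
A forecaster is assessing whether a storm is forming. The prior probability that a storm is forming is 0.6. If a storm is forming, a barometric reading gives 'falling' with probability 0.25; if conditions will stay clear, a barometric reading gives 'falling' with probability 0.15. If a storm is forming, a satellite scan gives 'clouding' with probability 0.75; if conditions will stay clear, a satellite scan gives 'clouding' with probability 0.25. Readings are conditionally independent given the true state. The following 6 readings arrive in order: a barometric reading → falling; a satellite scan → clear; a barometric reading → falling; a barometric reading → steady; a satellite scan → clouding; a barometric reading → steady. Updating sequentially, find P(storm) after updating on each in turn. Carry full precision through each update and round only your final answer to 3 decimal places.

After a barometric reading='falling': P(storm) = 0.25·0.6000 / (0.25·0.6000 + 0.15·0.4000) ≈ 0.7143
After a satellite scan='clear': P(storm) = 0.25·0.7143 / (0.25·0.7143 + 0.75·0.2857) ≈ 0.4545
After a barometric reading='falling': P(storm) = 0.25·0.4545 / (0.25·0.4545 + 0.15·0.5455) ≈ 0.5814
After a barometric reading='steady': P(storm) = 0.75·0.5814 / (0.75·0.5814 + 0.85·0.4186) ≈ 0.5507
After a satellite scan='clouding': P(storm) = 0.75·0.5507 / (0.75·0.5507 + 0.25·0.4493) ≈ 0.7862
After a barometric reading='steady': P(storm) = 0.75·0.7862 / (0.75·0.7862 + 0.85·0.2138) ≈ 0.7644

0.764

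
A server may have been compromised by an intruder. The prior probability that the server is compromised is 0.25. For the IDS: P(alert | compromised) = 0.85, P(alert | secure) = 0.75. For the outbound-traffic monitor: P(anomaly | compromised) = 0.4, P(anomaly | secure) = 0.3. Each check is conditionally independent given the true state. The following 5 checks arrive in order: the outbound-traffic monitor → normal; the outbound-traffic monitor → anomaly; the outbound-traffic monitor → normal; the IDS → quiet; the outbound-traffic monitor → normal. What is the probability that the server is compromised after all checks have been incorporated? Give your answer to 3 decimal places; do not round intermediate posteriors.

0.144

After the outbound-traffic monitor='normal': P(compromised) = 0.6·0.2500 / (0.6·0.2500 + 0.7·0.7500) ≈ 0.2222
After the outbound-traffic monitor='anomaly': P(compromised) = 0.4·0.2222 / (0.4·0.2222 + 0.3·0.7778) ≈ 0.2759
After the outbound-traffic monitor='normal': P(compromised) = 0.6·0.2759 / (0.6·0.2759 + 0.7·0.7241) ≈ 0.2462
After the IDS='quiet': P(compromised) = 0.15·0.2462 / (0.15·0.2462 + 0.25·0.7538) ≈ 0.1638
After the outbound-traffic monitor='normal': P(compromised) = 0.6·0.1638 / (0.6·0.1638 + 0.7·0.8362) ≈ 0.1438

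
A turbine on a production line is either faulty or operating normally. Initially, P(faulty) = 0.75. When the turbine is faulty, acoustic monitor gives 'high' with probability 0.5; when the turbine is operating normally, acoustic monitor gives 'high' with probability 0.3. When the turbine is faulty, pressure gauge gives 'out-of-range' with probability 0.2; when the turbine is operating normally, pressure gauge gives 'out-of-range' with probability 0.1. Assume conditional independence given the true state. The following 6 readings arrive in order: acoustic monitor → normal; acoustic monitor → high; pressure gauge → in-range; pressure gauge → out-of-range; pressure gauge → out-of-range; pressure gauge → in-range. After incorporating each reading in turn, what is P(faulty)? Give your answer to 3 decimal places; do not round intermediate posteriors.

0.919

Each posterior becomes the prior for the next update.
After acoustic monitor='normal': P(faulty) = 0.5·0.7500 / (0.5·0.7500 + 0.7·0.2500) ≈ 0.6818
After acoustic monitor='high': P(faulty) = 0.5·0.6818 / (0.5·0.6818 + 0.3·0.3182) ≈ 0.7812
After pressure gauge='in-range': P(faulty) = 0.8·0.7812 / (0.8·0.7812 + 0.9·0.2188) ≈ 0.7605
After pressure gauge='out-of-range': P(faulty) = 0.2·0.7605 / (0.2·0.7605 + 0.1·0.2395) ≈ 0.8639
After pressure gauge='out-of-range': P(faulty) = 0.2·0.8639 / (0.2·0.8639 + 0.1·0.1361) ≈ 0.9270
After pressure gauge='in-range': P(faulty) = 0.8·0.9270 / (0.8·0.9270 + 0.9·0.0730) ≈ 0.9186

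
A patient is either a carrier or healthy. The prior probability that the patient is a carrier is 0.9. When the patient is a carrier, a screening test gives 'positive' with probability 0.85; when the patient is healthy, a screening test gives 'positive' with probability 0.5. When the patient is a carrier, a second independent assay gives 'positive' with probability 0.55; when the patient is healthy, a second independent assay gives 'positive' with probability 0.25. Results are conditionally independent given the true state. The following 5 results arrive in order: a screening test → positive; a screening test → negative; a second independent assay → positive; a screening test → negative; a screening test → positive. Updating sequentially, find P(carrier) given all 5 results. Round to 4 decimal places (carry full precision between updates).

0.8374

After a screening test='positive': P(carrier) = 0.85·0.9000 / (0.85·0.9000 + 0.5·0.1000) ≈ 0.9387
After a screening test='negative': P(carrier) = 0.15·0.9387 / (0.15·0.9387 + 0.5·0.0613) ≈ 0.8211
After a second independent assay='positive': P(carrier) = 0.55·0.8211 / (0.55·0.8211 + 0.25·0.1789) ≈ 0.9099
After a screening test='negative': P(carrier) = 0.15·0.9099 / (0.15·0.9099 + 0.5·0.0901) ≈ 0.7518
After a screening test='positive': P(carrier) = 0.85·0.7518 / (0.85·0.7518 + 0.5·0.2482) ≈ 0.8374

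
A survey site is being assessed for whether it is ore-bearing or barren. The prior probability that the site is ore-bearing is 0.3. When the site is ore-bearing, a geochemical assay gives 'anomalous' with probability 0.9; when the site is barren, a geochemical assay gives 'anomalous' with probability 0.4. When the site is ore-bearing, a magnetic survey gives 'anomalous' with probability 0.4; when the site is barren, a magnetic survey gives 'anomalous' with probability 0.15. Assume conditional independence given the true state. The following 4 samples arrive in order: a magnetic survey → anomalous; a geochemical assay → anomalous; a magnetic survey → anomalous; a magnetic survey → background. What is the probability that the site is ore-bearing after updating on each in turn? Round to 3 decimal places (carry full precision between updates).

After a magnetic survey='anomalous': P(ore) = 0.4·0.3000 / (0.4·0.3000 + 0.15·0.7000) ≈ 0.5333
After a geochemical assay='anomalous': P(ore) = 0.9·0.5333 / (0.9·0.5333 + 0.4·0.4667) ≈ 0.7200
After a magnetic survey='anomalous': P(ore) = 0.4·0.7200 / (0.4·0.7200 + 0.15·0.2800) ≈ 0.8727
After a magnetic survey='background': P(ore) = 0.6·0.8727 / (0.6·0.8727 + 0.85·0.1273) ≈ 0.8288

0.829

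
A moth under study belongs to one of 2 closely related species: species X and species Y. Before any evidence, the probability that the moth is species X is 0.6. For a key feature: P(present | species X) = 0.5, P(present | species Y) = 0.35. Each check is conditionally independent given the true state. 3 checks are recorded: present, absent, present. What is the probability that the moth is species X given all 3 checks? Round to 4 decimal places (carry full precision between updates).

0.7019

Each posterior becomes the prior for the next update.
After 'present': P(species X) = 0.5·0.6000 / (0.5·0.6000 + 0.35·0.4000) ≈ 0.6818
After 'absent': P(species X) = 0.5·0.6818 / (0.5·0.6818 + 0.65·0.3182) ≈ 0.6224
After 'present': P(species X) = 0.5·0.6224 / (0.5·0.6224 + 0.35·0.3776) ≈ 0.7019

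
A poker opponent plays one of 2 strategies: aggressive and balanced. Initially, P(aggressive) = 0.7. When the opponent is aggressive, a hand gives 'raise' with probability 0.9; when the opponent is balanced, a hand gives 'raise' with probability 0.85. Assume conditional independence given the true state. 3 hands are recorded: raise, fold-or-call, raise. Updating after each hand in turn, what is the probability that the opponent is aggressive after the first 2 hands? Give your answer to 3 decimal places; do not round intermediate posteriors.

After 'raise': P(aggressive) = 0.9·0.7000 / (0.9·0.7000 + 0.85·0.3000) ≈ 0.7119
After 'fold-or-call': P(aggressive) = 0.1·0.7119 / (0.1·0.7119 + 0.15·0.2881) ≈ 0.6222

0.622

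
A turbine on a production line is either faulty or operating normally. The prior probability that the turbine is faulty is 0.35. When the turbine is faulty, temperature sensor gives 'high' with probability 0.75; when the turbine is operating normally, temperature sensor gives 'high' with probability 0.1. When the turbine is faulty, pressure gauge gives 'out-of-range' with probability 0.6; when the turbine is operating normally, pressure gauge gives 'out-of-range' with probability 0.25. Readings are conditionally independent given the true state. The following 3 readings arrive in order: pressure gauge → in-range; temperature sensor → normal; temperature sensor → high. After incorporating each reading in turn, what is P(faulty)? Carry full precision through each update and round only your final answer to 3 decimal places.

0.374

After pressure gauge='in-range': P(faulty) = 0.4·0.3500 / (0.4·0.3500 + 0.75·0.6500) ≈ 0.2231
After temperature sensor='normal': P(faulty) = 0.25·0.2231 / (0.25·0.2231 + 0.9·0.7769) ≈ 0.0739
After temperature sensor='high': P(faulty) = 0.75·0.0739 / (0.75·0.0739 + 0.1·0.9261) ≈ 0.3743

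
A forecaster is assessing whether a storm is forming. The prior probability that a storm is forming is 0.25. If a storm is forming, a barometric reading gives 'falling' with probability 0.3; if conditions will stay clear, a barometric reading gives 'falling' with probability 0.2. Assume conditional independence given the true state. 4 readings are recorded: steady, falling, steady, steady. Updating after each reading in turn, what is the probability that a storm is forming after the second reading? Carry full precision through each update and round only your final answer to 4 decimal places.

0.3043

After 'steady': P(storm) = 0.7·0.2500 / (0.7·0.2500 + 0.8·0.7500) ≈ 0.2258
After 'falling': P(storm) = 0.3·0.2258 / (0.3·0.2258 + 0.2·0.7742) ≈ 0.3043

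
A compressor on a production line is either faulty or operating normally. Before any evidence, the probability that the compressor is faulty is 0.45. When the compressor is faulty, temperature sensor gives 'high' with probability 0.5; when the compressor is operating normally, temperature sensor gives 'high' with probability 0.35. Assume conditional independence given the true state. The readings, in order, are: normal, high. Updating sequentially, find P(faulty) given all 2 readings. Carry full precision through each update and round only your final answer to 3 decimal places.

Each posterior becomes the prior for the next update.
After 'normal': P(faulty) = 0.5·0.4500 / (0.5·0.4500 + 0.65·0.5500) ≈ 0.3863
After 'high': P(faulty) = 0.5·0.3863 / (0.5·0.3863 + 0.35·0.6137) ≈ 0.4734

0.473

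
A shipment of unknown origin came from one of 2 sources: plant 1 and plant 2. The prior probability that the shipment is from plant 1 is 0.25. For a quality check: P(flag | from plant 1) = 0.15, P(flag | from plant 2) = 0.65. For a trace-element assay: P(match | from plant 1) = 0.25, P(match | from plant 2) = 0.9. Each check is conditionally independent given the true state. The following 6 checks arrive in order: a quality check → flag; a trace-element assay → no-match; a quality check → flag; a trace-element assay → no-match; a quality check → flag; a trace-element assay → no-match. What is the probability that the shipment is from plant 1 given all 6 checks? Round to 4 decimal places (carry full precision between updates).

0.6335

Each posterior becomes the prior for the next update.
After a quality check='flag': P(plant 1) = 0.15·0.2500 / (0.15·0.2500 + 0.65·0.7500) ≈ 0.0714
After a trace-element assay='no-match': P(plant 1) = 0.75·0.0714 / (0.75·0.0714 + 0.1·0.9286) ≈ 0.3659
After a quality check='flag': P(plant 1) = 0.15·0.3659 / (0.15·0.3659 + 0.65·0.6341) ≈ 0.1175
After a trace-element assay='no-match': P(plant 1) = 0.75·0.1175 / (0.75·0.1175 + 0.1·0.8825) ≈ 0.4996
After a quality check='flag': P(plant 1) = 0.15·0.4996 / (0.15·0.4996 + 0.65·0.5004) ≈ 0.1873
After a trace-element assay='no-match': P(plant 1) = 0.75·0.1873 / (0.75·0.1873 + 0.1·0.8127) ≈ 0.6335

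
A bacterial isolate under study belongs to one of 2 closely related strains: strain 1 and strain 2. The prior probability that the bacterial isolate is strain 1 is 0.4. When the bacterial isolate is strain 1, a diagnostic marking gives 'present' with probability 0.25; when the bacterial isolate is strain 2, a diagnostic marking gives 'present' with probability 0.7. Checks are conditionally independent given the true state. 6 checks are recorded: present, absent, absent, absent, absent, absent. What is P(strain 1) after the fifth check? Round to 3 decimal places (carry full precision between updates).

0.903

Apply Bayes' rule sequentially, carrying P(strain 1) forward.
After 'present': P(strain 1) = 0.25·0.4000 / (0.25·0.4000 + 0.7·0.6000) ≈ 0.1923
After 'absent': P(strain 1) = 0.75·0.1923 / (0.75·0.1923 + 0.3·0.8077) ≈ 0.3731
After 'absent': P(strain 1) = 0.75·0.3731 / (0.75·0.3731 + 0.3·0.6269) ≈ 0.5981
After 'absent': P(strain 1) = 0.75·0.5981 / (0.75·0.5981 + 0.3·0.4019) ≈ 0.7881
After 'absent': P(strain 1) = 0.75·0.7881 / (0.75·0.7881 + 0.3·0.2119) ≈ 0.9029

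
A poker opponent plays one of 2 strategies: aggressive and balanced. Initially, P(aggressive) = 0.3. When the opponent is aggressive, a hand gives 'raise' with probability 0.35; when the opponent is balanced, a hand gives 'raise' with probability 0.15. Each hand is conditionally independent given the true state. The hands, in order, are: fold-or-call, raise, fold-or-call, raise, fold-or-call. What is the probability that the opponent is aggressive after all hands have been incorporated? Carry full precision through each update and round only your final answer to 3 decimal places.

0.511

Apply Bayes' rule sequentially, carrying P(aggressive) forward.
After 'fold-or-call': P(aggressive) = 0.65·0.3000 / (0.65·0.3000 + 0.85·0.7000) ≈ 0.2468
After 'raise': P(aggressive) = 0.35·0.2468 / (0.35·0.2468 + 0.15·0.7532) ≈ 0.4333
After 'fold-or-call': P(aggressive) = 0.65·0.4333 / (0.65·0.4333 + 0.85·0.5667) ≈ 0.3690
After 'raise': P(aggressive) = 0.35·0.3690 / (0.35·0.3690 + 0.15·0.6310) ≈ 0.5771
After 'fold-or-call': P(aggressive) = 0.65·0.5771 / (0.65·0.5771 + 0.85·0.4229) ≈ 0.5106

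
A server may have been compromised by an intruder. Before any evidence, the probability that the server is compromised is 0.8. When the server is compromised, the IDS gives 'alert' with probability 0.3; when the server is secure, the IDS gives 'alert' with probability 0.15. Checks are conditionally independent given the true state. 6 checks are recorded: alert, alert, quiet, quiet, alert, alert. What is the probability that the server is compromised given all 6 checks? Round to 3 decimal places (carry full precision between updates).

After 'alert': P(compromised) = 0.3·0.8000 / (0.3·0.8000 + 0.15·0.2000) ≈ 0.8889
After 'alert': P(compromised) = 0.3·0.8889 / (0.3·0.8889 + 0.15·0.1111) ≈ 0.9412
After 'quiet': P(compromised) = 0.7·0.9412 / (0.7·0.9412 + 0.85·0.0588) ≈ 0.9295
After 'quiet': P(compromised) = 0.7·0.9295 / (0.7·0.9295 + 0.85·0.0705) ≈ 0.9156
After 'alert': P(compromised) = 0.3·0.9156 / (0.3·0.9156 + 0.15·0.0844) ≈ 0.9560
After 'alert': P(compromised) = 0.3·0.9560 / (0.3·0.9560 + 0.15·0.0440) ≈ 0.9775

0.977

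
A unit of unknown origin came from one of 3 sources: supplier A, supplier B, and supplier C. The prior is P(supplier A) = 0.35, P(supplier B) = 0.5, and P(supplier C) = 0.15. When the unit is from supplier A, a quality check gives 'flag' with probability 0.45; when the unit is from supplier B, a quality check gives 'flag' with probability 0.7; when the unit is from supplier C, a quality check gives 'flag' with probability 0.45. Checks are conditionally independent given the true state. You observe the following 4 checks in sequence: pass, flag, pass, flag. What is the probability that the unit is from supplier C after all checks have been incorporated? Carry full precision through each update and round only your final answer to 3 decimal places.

0.174

After 'pass': normaliser = 0.55·0.3500 + 0.3·0.5000 + 0.55·0.1500; P(supplier A) ≈ 0.4529, P(supplier B) ≈ 0.3529, P(supplier C) ≈ 0.1941
After 'flag': normaliser = 0.45·0.4529 + 0.7·0.3529 + 0.45·0.1941; P(supplier A) ≈ 0.3787, P(supplier B) ≈ 0.4590, P(supplier C) ≈ 0.1623
After 'pass': normaliser = 0.55·0.3787 + 0.3·0.4590 + 0.55·0.1623; P(supplier A) ≈ 0.4785, P(supplier B) ≈ 0.3164, P(supplier C) ≈ 0.2051
After 'flag': normaliser = 0.45·0.4785 + 0.7·0.3164 + 0.45·0.2051; P(supplier A) ≈ 0.4070, P(supplier B) ≈ 0.4186, P(supplier C) ≈ 0.1744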